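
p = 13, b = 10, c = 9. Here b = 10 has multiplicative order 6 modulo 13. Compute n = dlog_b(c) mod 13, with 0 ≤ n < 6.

2

Successive powers of 10 modulo 13:
  10^0=1  10^1=10  10^2=9
So 10^2 ≡ 9 (mod 13), giving n = 2.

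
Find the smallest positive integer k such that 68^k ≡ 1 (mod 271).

135

The order of 68 must divide p − 1 = 270 = 2 · 3^3 · 5.
Divisors: 1, 2, 3, 5, 6, 9, 10, 15, 18, 27, 30, 45, 54, 90, 135, 270.
Check each in increasing order: 68^1 ≡ 68;  68^2 ≡ 17;  68^3 ≡ 72;  68^5 ≡ 140;  68^6 ≡ 35;  68^9 ≡ 81;  68^10 ≡ 88;  68^15 ≡ 125;  68^18 ≡ 57;  68^27 ≡ 10;  68^30 ≡ 178;  68^45 ≡ 28;  68^54 ≡ 100;  68^90 ≡ 242;  68^135 ≡ 1.
Smallest exponent giving 1 is 135.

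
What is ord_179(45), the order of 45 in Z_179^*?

89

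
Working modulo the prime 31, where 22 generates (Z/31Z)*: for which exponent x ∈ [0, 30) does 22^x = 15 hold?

Successive powers of 22 modulo 31:
  22^0=1  22^1=22  22^2=19  22^3=15
So 22^3 ≡ 15 (mod 31), giving x = 3.

3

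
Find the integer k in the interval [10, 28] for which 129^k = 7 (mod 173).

Compute 129^10 mod 173 = 25, then multiply by 129 repeatedly:
  129^10=25  129^11=111  129^12=133  129^13=30  129^14=64
  129^15=125  129^16=36  129^17=146  129^18=150  129^19=147
  129^20=106  129^21=7
Found 7 at exponent 21.

21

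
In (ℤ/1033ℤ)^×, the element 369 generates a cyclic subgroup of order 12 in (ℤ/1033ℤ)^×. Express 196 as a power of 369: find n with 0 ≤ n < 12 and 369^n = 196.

Successive powers of 369 modulo 1033:
  369^0=1  369^1=369  369^2=838  369^3=355  369^4=837  369^5=1019
  369^6=1032  369^7=664  369^8=195  369^9=678  369^10=196
So 369^10 ≡ 196 (mod 1033), giving n = 10.

10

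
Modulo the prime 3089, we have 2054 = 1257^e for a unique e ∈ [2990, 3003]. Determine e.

Compute 1257^2990 mod 3089 = 56, then multiply by 1257 repeatedly:
  1257^2990=56  1257^2991=2434  1257^2992=1428  1257^2993=287  1257^2994=2435
  1257^2995=2685  1257^2996=1857  1257^2997=2054
Found 2054 at exponent 2997.

2997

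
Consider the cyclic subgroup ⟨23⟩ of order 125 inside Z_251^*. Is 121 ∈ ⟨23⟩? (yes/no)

yes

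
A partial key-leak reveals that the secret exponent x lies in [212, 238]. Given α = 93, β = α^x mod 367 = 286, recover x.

219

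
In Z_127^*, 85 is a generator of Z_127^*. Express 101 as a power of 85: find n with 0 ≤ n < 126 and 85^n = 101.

Baby-step giant-step with m = ceil(sqrt(126)) = 12.
Baby table (85^j mod 127 for j=0..11):
  0:1  1:85  2:113  3:80  4:69  5:23  6:50  7:59
  8:62  9:63  10:21  11:7
Giant step factor: 85^(-12) ≡ 73 (mod 127).
Scan 101·73^i mod 127 for i = 0, 1, …:
  i=0: 101   i=1: 7
Match at i=1, j=11: n = 1·12 + 11 = 23.

23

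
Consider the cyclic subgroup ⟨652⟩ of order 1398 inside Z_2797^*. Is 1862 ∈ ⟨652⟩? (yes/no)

no

1862 ∈ ⟨652⟩ iff 1862^1398 ≡ 1 (mod 2797), since |⟨652⟩| = 1398.
1862^1398 mod 2797 = 2796.
Since 2796 ≠ 1, 1862 does not lie in the subgroup.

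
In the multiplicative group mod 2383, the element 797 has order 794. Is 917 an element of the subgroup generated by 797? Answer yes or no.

no

917 ∈ ⟨797⟩ iff 917^794 ≡ 1 (mod 2383), since |⟨797⟩| = 794.
917^794 mod 2383 = 1103.
Since 1103 ≠ 1, 917 does not lie in the subgroup.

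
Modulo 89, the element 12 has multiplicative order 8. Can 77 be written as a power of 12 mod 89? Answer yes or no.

⟨12⟩ has order 8; its elements mod 89 are {1, 12, 34, 37, 52, 55, 77, 88}.
77 is in this set.

yes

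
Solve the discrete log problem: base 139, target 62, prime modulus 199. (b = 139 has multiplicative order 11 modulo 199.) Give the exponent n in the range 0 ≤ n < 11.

Successive powers of 139 modulo 199:
  139^0=1  139^1=139  139^2=18  139^3=114  139^4=125  139^5=62
So 139^5 ≡ 62 (mod 199), giving n = 5.

5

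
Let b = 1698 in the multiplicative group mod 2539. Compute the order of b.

The order of 1698 must divide p − 1 = 2538 = 2 · 3^3 · 47.
Divisors: 1, 2, 3, 6, 9, 18, 27, 47, 54, 94, 141, 282, 423, 846, 1269, 2538.
Check each in increasing order: 1698^1 ≡ 1698;  1698^2 ≡ 1439;  1698^3 ≡ 904;  1698^6 ≡ 2197;  1698^9 ≡ 590;  1698^18 ≡ 257;  1698^27 ≡ 1829;  1698^47 ≡ 1433;  1698^54 ≡ 1378;  1698^94 ≡ 1977;  1698^141 ≡ 2056;  1698^282 ≡ 2240;  1698^423 ≡ 2233;  1698^846 ≡ 2232;  1698^1269 ≡ 2538;  1698^2538 ≡ 1.
Smallest exponent giving 1 is 2538.

2538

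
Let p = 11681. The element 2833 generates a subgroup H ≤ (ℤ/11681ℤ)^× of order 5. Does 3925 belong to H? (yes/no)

⟨2833⟩ has order 5; its elements mod 11681 are {1, 1042, 2833, 8374, 11112}.
3925 is not in this set.

no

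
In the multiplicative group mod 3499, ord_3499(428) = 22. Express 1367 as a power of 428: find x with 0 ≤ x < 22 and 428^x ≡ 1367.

15

Successive powers of 428 modulo 3499:
  428^0=1  428^1=428  428^2=1236  428^3=659  428^4=2132  428^5=2756
  428^6=405  428^7=1889  428^8=223  428^9=971  428^10=2706  428^11=3498
  428^12=3071  428^13=2263  428^14=2840  428^15=1367
So 428^15 ≡ 1367 (mod 3499), giving x = 15.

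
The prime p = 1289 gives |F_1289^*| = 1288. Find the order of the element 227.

1288

The order of 227 must divide p − 1 = 1288 = 2^3 · 7 · 23.
Divisors: 1, 2, 4, 7, 8, 14, 23, 28, 46, 56, 92, 161, 184, 322, 644, 1288.
Check each in increasing order: 227^1 ≡ 227;  227^2 ≡ 1258;  227^4 ≡ 961;  227^7 ≡ 826;  227^8 ≡ 597;  227^14 ≡ 395;  227^23 ≡ 413;  227^28 ≡ 56;  227^46 ≡ 421;  227^56 ≡ 558;  227^92 ≡ 648;  227^161 ≡ 792;  227^184 ≡ 979;  227^322 ≡ 810;  227^644 ≡ 1288;  227^1288 ≡ 1.
Smallest exponent giving 1 is 1288.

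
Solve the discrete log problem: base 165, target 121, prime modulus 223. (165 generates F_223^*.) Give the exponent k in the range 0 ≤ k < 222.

Baby-step giant-step with m = ceil(sqrt(222)) = 15.
Baby table (165^j mod 223 for j=0..14):
  0:1  1:165  2:19  3:13  4:138  5:24  6:169  7:10
  8:89  9:190  10:130  11:42  12:17  13:129  14:100
Giant step factor: 165^(-15) ≡ 111 (mod 223).
Scan 121·111^i mod 223 for i = 0, 1, …:
  i=0: 121   i=1: 51   i=2: 86   i=3: 180
  i=4: 133   i=5: 45   i=6: 89
Match at i=6, j=8: k = 6·15 + 8 = 98.

98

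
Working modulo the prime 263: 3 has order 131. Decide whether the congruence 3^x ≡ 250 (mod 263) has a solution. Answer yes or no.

no

250 ∈ ⟨3⟩ iff 250^131 ≡ 1 (mod 263), since |⟨3⟩| = 131.
250^131 mod 263 = 262.
Since 262 ≠ 1, 250 does not lie in the subgroup.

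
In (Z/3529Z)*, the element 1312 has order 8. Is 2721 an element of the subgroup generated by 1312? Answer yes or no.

2721 ∈ ⟨1312⟩ iff 2721^8 ≡ 1 (mod 3529), since |⟨1312⟩| = 8.
2721^8 mod 3529 = 1.
Since 1 = 1, 2721 lies in the subgroup.

yes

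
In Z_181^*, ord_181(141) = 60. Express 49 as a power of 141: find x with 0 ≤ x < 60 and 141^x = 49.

50

Baby-step giant-step with m = ceil(sqrt(60)) = 8.
Baby table (141^j mod 181 for j=0..7):
  0:1  1:141  2:152  3:74  4:117  5:26  6:46  7:151
Giant step factor: 141^(-8) ≡ 27 (mod 181).
Scan 49·27^i mod 181 for i = 0, 1, …:
  i=0: 49   i=1: 56   i=2: 64   i=3: 99
  i=4: 139   i=5: 133   i=6: 152
Match at i=6, j=2: x = 6·8 + 2 = 50.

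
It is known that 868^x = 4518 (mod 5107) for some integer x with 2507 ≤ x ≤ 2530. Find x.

2507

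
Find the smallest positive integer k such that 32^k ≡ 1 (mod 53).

52

The order of 32 must divide p − 1 = 52 = 2^2 · 13.
Divisors: 1, 2, 4, 13, 26, 52.
Check each in increasing order: 32^1 ≡ 32;  32^2 ≡ 17;  32^4 ≡ 24;  32^13 ≡ 30;  32^26 ≡ 52;  32^52 ≡ 1.
Smallest exponent giving 1 is 52.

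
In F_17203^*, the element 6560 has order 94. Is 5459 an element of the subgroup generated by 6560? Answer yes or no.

5459 ∈ ⟨6560⟩ iff 5459^94 ≡ 1 (mod 17203), since |⟨6560⟩| = 94.
5459^94 mod 17203 = 1.
Since 1 = 1, 5459 lies in the subgroup.

yes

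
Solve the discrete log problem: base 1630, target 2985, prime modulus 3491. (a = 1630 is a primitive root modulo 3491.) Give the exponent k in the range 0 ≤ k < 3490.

Baby-step giant-step with m = ceil(sqrt(3490)) = 60.
Baby table (1630^j mod 3491 for j=0..59):
  0:1  1:1630  2:249  3:914  4:2654  5:671  6:1047  7:3002
  8:2369  9:424  10:3393  11:846  12:35  13:1194  14:1733  15:571
  16:2124  17:2539  18:1735  19:340  20:2622  21:876  22:61  23:1682
  24:1225  25:3389  26:1308  27:2530  28:1029  29:1590  30:1378  31:1427
  32:1004  33:2732  34:2135  35:3014  36:983  37:3412  38:397  39:1275
  40:1105  41:3285  42:2847  43:1071  44:230  45:1363  46:1414  47:760
  48:2986  49:726  50:3422  51:2733  52:274  53:3263  54:1897  55:2575
  56:1068  57:2322  58:616  59:2163
Giant step factor: 1630^(-60) ≡ 1444 (mod 3491).
Scan 2985·1444^i mod 3491 for i = 0, 1, …:
  i=0: 2985   i=1: 2446   i=2: 2623   i=3: 3368
  i=4: 429   i=5: 1569   i=6: 3468   i=7: 1698
  i=8: 1230   i=9: 2692   i=10: 1765   i=11: 230
Match at i=11, j=44: k = 11·60 + 44 = 704.

704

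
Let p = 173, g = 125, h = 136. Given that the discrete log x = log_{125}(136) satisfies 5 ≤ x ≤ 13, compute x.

Compute 125^5 mod 173 = 120, then multiply by 125 repeatedly:
  125^5=120  125^6=122  125^7=26  125^8=136
Found 136 at exponent 8.

8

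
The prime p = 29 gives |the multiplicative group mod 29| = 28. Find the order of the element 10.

28

The order of 10 must divide p − 1 = 28 = 2^2 · 7.
Divisors: 1, 2, 4, 7, 14, 28.
Check each in increasing order: 10^1 ≡ 10;  10^2 ≡ 13;  10^4 ≡ 24;  10^7 ≡ 17;  10^14 ≡ 28;  10^28 ≡ 1.
Smallest exponent giving 1 is 28.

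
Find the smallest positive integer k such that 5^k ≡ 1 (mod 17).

16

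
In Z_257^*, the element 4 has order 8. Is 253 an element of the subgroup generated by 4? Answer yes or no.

yes

⟨4⟩ has order 8; its elements mod 257 are {1, 4, 16, 64, 193, 241, 253, 256}.
253 is in this set.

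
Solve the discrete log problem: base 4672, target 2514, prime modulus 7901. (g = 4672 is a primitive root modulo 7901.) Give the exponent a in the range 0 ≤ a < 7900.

3241

Baby-step giant-step with m = ceil(sqrt(7900)) = 89.
Baby table (4672^j mod 7901 for j=0..88):
  0:1  1:4672  2:5022  3:4715  4:492  5:7334  6:5712  7:4787
  8:5034  9:5472  10:5449  11:706  12:3715  13:5884  14:2469  15:7609
  16:2649  17:3162  18:5895  19:6455  20:7544  21:7108  22:673  23:7559
  24:6079  25:4894  26:7175  27:5558  28:4290  29:5944  30:6254  31:790
  32:1113  33:1078  34:3479  35:1531  36:2427  37:1009  38:5052  39:2657
  40:1033  41:6566  42:4670  43:3579  44:2572  45:6864  46:6350  47:6846
  48:1264  49:3361  50:3305  51:2406  52:5610  53:2303  54:6355  55:6503
  56:2671  57:3233  58:5765  59:7472  60:2566  61:2535  62:7822  63:2259
  64:6213  65:6763  66:637  67:5288  68:7010  69:1075  70:5265  71:2267
  72:4084  73:7434  74:6753  75:1323  76:2474  77:7266  78:4056  79:3034
  80:454  81:3620  82:4500  83:7340  84:2140  85:3315  86:1720  87:523
  88:2047
Giant step factor: 4672^(-89) ≡ 5763 (mod 7901).
Scan 2514·5763^i mod 7901 for i = 0, 1, …:
  i=0: 2514   i=1: 5649   i=2: 3067   i=3: 584
  i=4: 7667   i=5: 2529   i=6: 5183   i=7: 3849
  i=8: 3680   i=9: 1556     …   i=35: 6936
  i=36: 1009
Match at i=36, j=37: a = 36·89 + 37 = 3241.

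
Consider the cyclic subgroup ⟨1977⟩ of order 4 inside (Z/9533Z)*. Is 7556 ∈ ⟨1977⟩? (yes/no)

⟨1977⟩ has order 4; its elements mod 9533 are {1, 1977, 7556, 9532}.
7556 is in this set.

yes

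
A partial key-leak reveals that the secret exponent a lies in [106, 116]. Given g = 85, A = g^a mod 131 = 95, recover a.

109

Compute 85^106 mod 131 = 12, then multiply by 85 repeatedly:
  85^106=12  85^107=103  85^108=109  85^109=95
Found 95 at exponent 109.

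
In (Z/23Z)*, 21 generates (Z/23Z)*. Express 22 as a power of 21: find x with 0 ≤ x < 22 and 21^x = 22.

11

Successive powers of 21 modulo 23:
  21^0=1  21^1=21  21^2=4  21^3=15  21^4=16  21^5=14
  21^6=18  21^7=10  21^8=3  21^9=17  21^10=12  21^11=22
So 21^11 ≡ 22 (mod 23), giving x = 11.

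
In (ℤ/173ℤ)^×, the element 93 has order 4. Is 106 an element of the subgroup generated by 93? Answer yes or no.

no

⟨93⟩ has order 4; its elements mod 173 are {1, 80, 93, 172}.
106 is not in this set.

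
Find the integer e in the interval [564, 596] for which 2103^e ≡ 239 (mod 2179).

596

Compute 2103^564 mod 2179 = 1063, then multiply by 2103 repeatedly:
  2103^564=1063  2103^565=2014  2103^566=1645  2103^567=1362  2103^568=1080
  2103^569=722  2103^570=1782  2103^571=1845  2103^572=1415  2103^573=1410
  2103^574=1790  2103^575=1237  2103^576=1864  2103^577=2150  2103^578=25
  2103^579=279  2103^580=586  2103^581=1223  2103^582=749  2103^583=1909
  2103^584=909  2103^585=644  2103^586=1173  2103^587=191  2103^588=737
  2103^589=642  2103^590=1325  2103^591=1713  2103^592=552  2103^593=1628
  2103^594=475  2103^595=943  2103^596=239
Found 239 at exponent 596.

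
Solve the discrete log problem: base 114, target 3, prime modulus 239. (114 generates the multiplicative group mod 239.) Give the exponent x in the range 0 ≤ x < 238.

18

Successive powers of 114 modulo 239:
  114^0=1  114^1=114  114^2=90  114^3=222  114^4=213  114^5=143
  114^6=50  114^7=203  114^8=198  114^9=106  114^10=134  114^11=219
  114^12=110  114^13=112  114^14=101  114^15=42  114^16=8  114^17=195
  114^18=3
So 114^18 ≡ 3 (mod 239), giving x = 18.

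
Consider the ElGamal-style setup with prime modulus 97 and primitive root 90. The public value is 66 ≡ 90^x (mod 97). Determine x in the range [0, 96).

34

Baby-step giant-step with m = ceil(sqrt(96)) = 10.
Baby table (90^j mod 97 for j=0..9):
  0:1  1:90  2:49  3:45  4:73  5:71  6:85  7:84
  8:91  9:42
Giant step factor: 90^(-10) ≡ 32 (mod 97).
Scan 66·32^i mod 97 for i = 0, 1, …:
  i=0: 66   i=1: 75   i=2: 72   i=3: 73
Match at i=3, j=4: x = 3·10 + 4 = 34.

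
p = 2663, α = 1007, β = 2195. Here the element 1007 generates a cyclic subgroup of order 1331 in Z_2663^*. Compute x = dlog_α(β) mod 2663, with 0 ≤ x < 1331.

Baby-step giant-step with m = ceil(sqrt(1331)) = 37.
Baby table (1007^j mod 2663 for j=0..36):
  0:1  1:1007  2:2109  3:1352  4:671  5:1958  6:1086  7:1772
  8:194  9:959  10:1707  11:1314  12:2350  13:1706  14:307  15:241
  16:354  17:2299  18:946  19:1931  20:527  21:752  22:972  23:1483
  24:2101  25:1285  26:2440  27:1794  28:1044  29:2086  30:2158  31:98
  32:155  33:1631  34:2009  35:1846  36:148
Giant step factor: 1007^(-37) ≡ 1592 (mod 2663).
Scan 2195·1592^i mod 2663 for i = 0, 1, …:
  i=0: 2195   i=1: 584   i=2: 341   i=3: 2283
  i=4: 2204   i=5: 1597   i=6: 1922   i=7: 37
  i=8: 318   i=9: 286     …   i=19: 777
  i=20: 1352
Match at i=20, j=3: x = 20·37 + 3 = 743.

743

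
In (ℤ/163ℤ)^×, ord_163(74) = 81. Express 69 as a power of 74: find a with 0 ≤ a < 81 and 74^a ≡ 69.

Successive powers of 74 modulo 163:
  74^0=1  74^1=74  74^2=97  74^3=6  74^4=118  74^5=93
  74^6=36  74^7=56  74^8=69
So 74^8 ≡ 69 (mod 163), giving a = 8.

8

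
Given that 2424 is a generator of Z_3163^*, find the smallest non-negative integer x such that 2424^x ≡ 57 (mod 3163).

Baby-step giant-step with m = ceil(sqrt(3162)) = 57.
Baby table (2424^j mod 3163 for j=0..56):
  0:1  1:2424  2:2085  3:2729  4:1263  5:2891  6:1739  7:2220
  8:1017  9:1231  10:1235  11:1442  12:293  13:1720  14:446  15:2521
  16:3151  17:2542  18:284  19:2045  20:659  21:101  22:1273  23:1827
  24:448  25:1043  26:995  27:1674  28:2810  29:1501  30:974  31:1378
  32:144  33:1126  34:2918  35:764  36:1581  37:1951  38:539  39:217
  40:950  41:136  42:712  43:2053  44:1073  45:966  46:964  47:2442
  48:1435  49:2303  50:2940  51:321  52:6  53:1892  54:3021  55:559
  56:1252
Giant step factor: 2424^(-57) ≡ 595 (mod 3163).
Scan 57·595^i mod 3163 for i = 0, 1, …:
  i=0: 57   i=1: 2285   i=2: 2648   i=3: 386
  i=4: 1934   i=5: 2561   i=6: 2392   i=7: 3053
  i=8: 973   i=9: 106     …   i=17: 1421
  i=18: 974
Match at i=18, j=30: x = 18·57 + 30 = 1056.

1056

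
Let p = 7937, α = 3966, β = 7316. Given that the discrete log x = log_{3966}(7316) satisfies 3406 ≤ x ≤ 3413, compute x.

Compute 3966^3406 mod 7937 = 1896, then multiply by 3966 repeatedly:
  3966^3406=1896  3966^3407=3197  3966^3408=3913  3966^3409=2123  3966^3410=6598
  3966^3411=7316
Found 7316 at exponent 3411.

3411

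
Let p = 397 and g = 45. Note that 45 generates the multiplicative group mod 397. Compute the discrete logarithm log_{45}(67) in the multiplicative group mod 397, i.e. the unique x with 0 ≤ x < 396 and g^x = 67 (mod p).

52

Baby-step giant-step with m = ceil(sqrt(396)) = 20.
Baby table (45^j mod 397 for j=0..19):
  0:1  1:45  2:40  3:212  4:12  5:143  6:83  7:162
  8:144  9:128  10:202  11:356  12:140  13:345  14:42  15:302
  16:92  17:170  18:107  19:51
Giant step factor: 45^(-20) ≡ 73 (mod 397).
Scan 67·73^i mod 397 for i = 0, 1, …:
  i=0: 67   i=1: 127   i=2: 140
Match at i=2, j=12: x = 2·20 + 12 = 52.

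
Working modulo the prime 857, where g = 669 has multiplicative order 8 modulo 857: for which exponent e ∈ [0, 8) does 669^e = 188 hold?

5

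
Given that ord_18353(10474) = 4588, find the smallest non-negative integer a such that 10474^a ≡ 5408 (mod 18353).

2766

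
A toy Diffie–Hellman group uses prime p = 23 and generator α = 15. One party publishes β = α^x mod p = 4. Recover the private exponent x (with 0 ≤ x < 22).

8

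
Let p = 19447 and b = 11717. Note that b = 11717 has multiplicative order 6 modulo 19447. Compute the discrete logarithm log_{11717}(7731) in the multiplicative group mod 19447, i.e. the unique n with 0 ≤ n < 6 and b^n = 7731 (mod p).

5

Successive powers of 11717 modulo 19447:
  11717^0=1  11717^1=11717  11717^2=11716  11717^3=19446  11717^4=7730  11717^5=7731
So 11717^5 ≡ 7731 (mod 19447), giving n = 5.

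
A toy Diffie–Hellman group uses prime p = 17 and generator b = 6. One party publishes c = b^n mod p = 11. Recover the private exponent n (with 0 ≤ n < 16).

Successive powers of 6 modulo 17:
  6^0=1  6^1=6  6^2=2  6^3=12  6^4=4  6^5=7
  6^6=8  6^7=14  6^8=16  6^9=11
So 6^9 ≡ 11 (mod 17), giving n = 9.

9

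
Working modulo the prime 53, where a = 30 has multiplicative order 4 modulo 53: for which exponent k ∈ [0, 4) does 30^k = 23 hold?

3

Successive powers of 30 modulo 53:
  30^0=1  30^1=30  30^2=52  30^3=23
So 30^3 ≡ 23 (mod 53), giving k = 3.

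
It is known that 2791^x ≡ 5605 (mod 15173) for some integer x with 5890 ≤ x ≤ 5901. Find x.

Compute 2791^5890 mod 15173 = 4781, then multiply by 2791 repeatedly:
  2791^5890=4781  2791^5891=6704  2791^5892=2555  2791^5893=14868  2791^5894=13606
  2791^5895=11500  2791^5896=5605
Found 5605 at exponent 5896.

5896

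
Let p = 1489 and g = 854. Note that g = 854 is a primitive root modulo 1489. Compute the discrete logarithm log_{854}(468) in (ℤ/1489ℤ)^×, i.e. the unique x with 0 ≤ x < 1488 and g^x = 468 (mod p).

Baby-step giant-step with m = ceil(sqrt(1488)) = 39.
Baby table (854^j mod 1489 for j=0..38):
  0:1  1:854  2:1195  3:565  4:74  5:658  6:579  7:118
  8:1009  9:1044  10:1154  11:1287  12:216  13:1317  14:523  15:1431
  16:1094  17:673  18:1477  19:175  20:550  21:665  22:601  23:1038
  24:497  25:73  26:1293  27:873  28:1042  29:935  30:386  31:575
  32:1169  33:696  34:273  35:858  36:144  37:878  38:845
Giant step factor: 854^(-39) ≡ 860 (mod 1489).
Scan 468·860^i mod 1489 for i = 0, 1, …:
  i=0: 468   i=1: 450   i=2: 1349   i=3: 209
  i=4: 1060   i=5: 332   i=6: 1121   i=7: 677
  i=8: 21   i=9: 192     …   i=16: 545
  i=17: 1154
Match at i=17, j=10: x = 17·39 + 10 = 673.

673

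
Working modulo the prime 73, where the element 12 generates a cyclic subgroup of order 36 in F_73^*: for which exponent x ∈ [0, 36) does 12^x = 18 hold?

Successive powers of 12 modulo 73:
  12^0=1  12^1=12  12^2=71  12^3=49  12^4=4  12^5=48
  12^6=65  12^7=50  12^8=16  12^9=46  12^10=41  12^11=54
  12^12=64  12^13=38  12^14=18
So 12^14 ≡ 18 (mod 73), giving x = 14.

14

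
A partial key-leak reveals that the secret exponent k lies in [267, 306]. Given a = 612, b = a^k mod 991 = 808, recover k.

282

Compute 612^267 mod 991 = 280, then multiply by 612 repeatedly:
  612^267=280  612^268=908  612^269=736  612^270=518  612^271=887
  612^272=767  612^273=661  612^274=204  612^275=973  612^276=876
  612^277=972  612^278=264  612^279=35  612^280=609  612^281=92
  612^282=808
Found 808 at exponent 282.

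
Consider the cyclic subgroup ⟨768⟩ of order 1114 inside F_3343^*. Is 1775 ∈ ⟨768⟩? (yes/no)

1775 ∈ ⟨768⟩ iff 1775^1114 ≡ 1 (mod 3343), since |⟨768⟩| = 1114.
1775^1114 mod 3343 = 1918.
Since 1918 ≠ 1, 1775 does not lie in the subgroup.

no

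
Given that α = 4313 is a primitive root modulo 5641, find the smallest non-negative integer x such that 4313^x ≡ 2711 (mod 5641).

617

Baby-step giant-step with m = ceil(sqrt(5640)) = 76.
Baby table (4313^j mod 5641 for j=0..75):
  0:1  1:4313  2:3592  3:2110  4:1497  5:3257  6:1351  7:5351
  8:1532  9:1905  10:2969  11:227  12:3158  13:3080  14:5126  15:1359
  16:368  17:2063  18:1862  19:3663  20:3719  21:2684  22:760  23:459
  24:5317  25:1556  26:3879  27:4562  28:98  29:5240  30:2274  31:3704
  32:40  33:3290  34:2655  35:5426  36:3470  37:537  38:3271  39:5323
  40:4870  41:2867  42:299  43:3439  44:2218  45:4739  46:1964  47:3591
  48:3438  49:3546  50:1147  51:5495  52:2094  53:181  54:2195  55:1437
  56:3963  57:189  58:2853  59:1968  60:3920  61:883  62:704  63:1494
  64:1600  65:1857  66:4662  67:2682  68:3416  69:4557  70:1097  71:4203
  72:3006  73:1860  74:678  75:2176
Giant step factor: 4313^(-76) ≡ 3970 (mod 5641).
Scan 2711·3970^i mod 5641 for i = 0, 1, …:
  i=0: 2711   i=1: 5283   i=2: 272   i=3: 2409
  i=4: 2235   i=5: 5298   i=6: 3412   i=7: 1599
  i=8: 1905
Match at i=8, j=9: x = 8·76 + 9 = 617.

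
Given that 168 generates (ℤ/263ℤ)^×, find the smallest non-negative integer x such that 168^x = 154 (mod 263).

Baby-step giant-step with m = ceil(sqrt(262)) = 17.
Baby table (168^j mod 263 for j=0..16):
  0:1  1:168  2:83  3:5  4:51  5:152  6:25  7:255
  8:234  9:125  10:223  11:118  12:99  13:63  14:64  15:232
  16:52
Giant step factor: 168^(-17) ≡ 60 (mod 263).
Scan 154·60^i mod 263 for i = 0, 1, …:
  i=0: 154   i=1: 35   i=2: 259   i=3: 23
  i=4: 65   i=5: 218   i=6: 193   i=7: 8
  i=8: 217   i=9: 133     …   i=14: 260
  i=15: 83
Match at i=15, j=2: x = 15·17 + 2 = 257.

257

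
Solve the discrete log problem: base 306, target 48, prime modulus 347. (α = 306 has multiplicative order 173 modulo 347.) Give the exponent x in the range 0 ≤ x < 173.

101

Baby-step giant-step with m = ceil(sqrt(173)) = 14.
Baby table (306^j mod 347 for j=0..13):
  0:1  1:306  2:293  3:132  4:140  5:159  6:74  7:89
  8:168  9:52  10:297  11:315  12:271  13:340
Giant step factor: 306^(-14) ≡ 133 (mod 347).
Scan 48·133^i mod 347 for i = 0, 1, …:
  i=0: 48   i=1: 138   i=2: 310   i=3: 284
  i=4: 296   i=5: 157   i=6: 61   i=7: 132
Match at i=7, j=3: x = 7·14 + 3 = 101.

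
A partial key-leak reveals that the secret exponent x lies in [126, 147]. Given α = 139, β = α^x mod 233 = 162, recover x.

Compute 139^126 mod 233 = 171, then multiply by 139 repeatedly:
  139^126=171  139^127=3  139^128=184  139^129=179  139^130=183
  139^131=40  139^132=201  139^133=212  139^134=110  139^135=145
  139^136=117  139^137=186  139^138=224  139^139=147  139^140=162
Found 162 at exponent 140.

140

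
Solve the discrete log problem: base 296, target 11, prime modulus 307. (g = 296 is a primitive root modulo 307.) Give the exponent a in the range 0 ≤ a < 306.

Baby-step giant-step with m = ceil(sqrt(306)) = 18.
Baby table (296^j mod 307 for j=0..17):
  0:1  1:296  2:121  3:204  4:212  5:124  6:171  7:268
  8:122  9:193  10:26  11:21  12:76  13:85  14:293  15:154
  16:148  17:214
Giant step factor: 296^(-18) ≡ 304 (mod 307).
Scan 11·304^i mod 307 for i = 0, 1, …:
  i=0: 11   i=1: 274   i=2: 99   i=3: 10
  i=4: 277   i=5: 90   i=6: 37   i=7: 196
  i=8: 26
Match at i=8, j=10: a = 8·18 + 10 = 154.

154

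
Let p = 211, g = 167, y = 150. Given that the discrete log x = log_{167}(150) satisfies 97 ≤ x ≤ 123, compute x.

112

Compute 167^97 mod 211 = 118, then multiply by 167 repeatedly:
  167^97=118  167^98=83  167^99=146  167^100=117  167^101=127
  167^102=109  167^103=57  167^104=24  167^105=210  167^106=44
  167^107=174  167^108=151  167^109=108  167^110=101  167^111=198
  167^112=150
Found 150 at exponent 112.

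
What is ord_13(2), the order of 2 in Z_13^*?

12

The order of 2 must divide p − 1 = 12 = 2^2 · 3.
Divisors: 1, 2, 3, 4, 6, 12.
Check each in increasing order: 2^1 ≡ 2;  2^2 ≡ 4;  2^3 ≡ 8;  2^4 ≡ 3;  2^6 ≡ 12;  2^12 ≡ 1.
Smallest exponent giving 1 is 12.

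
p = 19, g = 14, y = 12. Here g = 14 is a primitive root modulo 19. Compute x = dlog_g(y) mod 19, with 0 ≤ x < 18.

15

Successive powers of 14 modulo 19:
  14^0=1  14^1=14  14^2=6  14^3=8  14^4=17  14^5=10
  14^6=7  14^7=3  14^8=4  14^9=18  14^10=5  14^11=13
  14^12=11  14^13=2  14^14=9  14^15=12
So 14^15 ≡ 12 (mod 19), giving x = 15.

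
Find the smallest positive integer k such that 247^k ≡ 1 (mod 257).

256

The order of 247 must divide p − 1 = 256 = 2^8.
Divisors: 1, 2, 4, 8, 16, 32, 64, 128, 256.
Check each in increasing order: 247^1 ≡ 247;  247^2 ≡ 100;  247^4 ≡ 234;  247^8 ≡ 15;  247^16 ≡ 225;  247^32 ≡ 253;  247^64 ≡ 16;  247^128 ≡ 256;  247^256 ≡ 1.
Smallest exponent giving 1 is 256.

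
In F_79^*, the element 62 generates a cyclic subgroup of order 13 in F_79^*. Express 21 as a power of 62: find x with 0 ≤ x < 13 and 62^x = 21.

10

Successive powers of 62 modulo 79:
  62^0=1  62^1=62  62^2=52  62^3=64  62^4=18  62^5=10
  62^6=67  62^7=46  62^8=8  62^9=22  62^10=21
So 62^10 ≡ 21 (mod 79), giving x = 10.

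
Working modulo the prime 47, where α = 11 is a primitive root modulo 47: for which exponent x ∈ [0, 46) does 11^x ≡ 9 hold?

Baby-step giant-step with m = ceil(sqrt(46)) = 7.
Baby table (11^j mod 47 for j=0..6):
  0:1  1:11  2:27  3:15  4:24  5:29  6:37
Giant step factor: 11^(-7) ≡ 44 (mod 47).
Scan 9·44^i mod 47 for i = 0, 1, …:
  i=0: 9   i=1: 20   i=2: 34   i=3: 39
  i=4: 24
Match at i=4, j=4: x = 4·7 + 4 = 32.

32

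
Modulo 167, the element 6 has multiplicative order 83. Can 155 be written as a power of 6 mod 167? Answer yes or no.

no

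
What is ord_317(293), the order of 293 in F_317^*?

158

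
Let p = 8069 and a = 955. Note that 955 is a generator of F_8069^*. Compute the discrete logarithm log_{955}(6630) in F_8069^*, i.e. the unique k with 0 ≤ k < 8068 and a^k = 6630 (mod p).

Baby-step giant-step with m = ceil(sqrt(8068)) = 90.
Baby table (955^j mod 8069 for j=0..89):
  0:1  1:955  2:228  3:7946  4:3570  5:4232  6:7060  7:4685
  8:3949  9:3072  10:4713  11:6482  12:1387  13:1269  14:1545  15:6917
  16:5293  17:3621  18:4523  19:2550  20:6481  21:432  22:1041  23:1668
  24:3347  25:1061  26:4630  27:7907  28:6670  29:3409  30:3788  31:2628
  32:281  33:2078  34:7585  35:5782  36:2614  37:3049  38:6955  39:1238
  40:4216  41:7918  42:1037  43:5917  44:2435  45:1553  46:6488  47:7117
  48:2637  49:807  50:4130  51:6478  52:5636  53:357  54:2037  55:706
  56:4503  57:7657  58:1921  59:2892  60:2262  61:5787  62:7389  63:4189
  64:6340  65:2950  66:1169  67:2873  68:255  69:1455  70:1657  71:911
  72:6622  73:5983  74:913  75:463  76:6439  77:667  78:7603  79:6834
  80:6718  81:835  82:6663  83:4793  84:2192  85:3489  86:7567  87:4730
  88:6579  89:5263
Giant step factor: 955^(-90) ≡ 7588 (mod 8069).
Scan 6630·7588^i mod 8069 for i = 0, 1, …:
  i=0: 6630   i=1: 6294   i=2: 6530   i=3: 5980
  i=4: 4253   i=5: 3833   i=6: 4128   i=7: 7475
  i=8: 3299   i=9: 2774     …   i=39: 2871
  i=40: 6917
Match at i=40, j=15: k = 40·90 + 15 = 3615.

3615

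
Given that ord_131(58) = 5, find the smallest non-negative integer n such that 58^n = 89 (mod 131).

2

Successive powers of 58 modulo 131:
  58^0=1  58^1=58  58^2=89
So 58^2 ≡ 89 (mod 131), giving n = 2.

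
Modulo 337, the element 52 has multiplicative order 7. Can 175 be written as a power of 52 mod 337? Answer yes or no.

175 ∈ ⟨52⟩ iff 175^7 ≡ 1 (mod 337), since |⟨52⟩| = 7.
175^7 mod 337 = 1.
Since 1 = 1, 175 lies in the subgroup.

yes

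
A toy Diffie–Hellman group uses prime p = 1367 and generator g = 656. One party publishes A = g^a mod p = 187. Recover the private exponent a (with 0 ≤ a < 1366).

178

Baby-step giant-step with m = ceil(sqrt(1366)) = 37.
Baby table (656^j mod 1367 for j=0..36):
  0:1  1:656  2:1098  3:1246  4:1277  5:1108  6:971  7:1321
  8:1265  9:71  10:98  11:39  12:978  13:445  14:749  15:591
  16:835  17:960  18:940  19:123  20:35  21:1088  22:154  23:1233
  24:951  25:504  26:1177  27:1124  28:531  29:1118  30:696  31:1365
  32:55  33:538  34:242  35:180  36:518
Giant step factor: 656^(-37) ≡ 126 (mod 1367).
Scan 187·126^i mod 1367 for i = 0, 1, …:
  i=0: 187   i=1: 323   i=2: 1055   i=3: 331
  i=4: 696
Match at i=4, j=30: a = 4·37 + 30 = 178.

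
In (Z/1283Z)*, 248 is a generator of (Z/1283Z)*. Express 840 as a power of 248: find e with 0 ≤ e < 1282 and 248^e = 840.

Successive powers of 248 modulo 1283:
  248^0=1  248^1=248  248^2=1203  248^3=688  248^4=1268  248^5=129
  248^6=1200  248^7=1227  248^8=225  248^9=631  248^10=1245  248^11=840
So 248^11 ≡ 840 (mod 1283), giving e = 11.

11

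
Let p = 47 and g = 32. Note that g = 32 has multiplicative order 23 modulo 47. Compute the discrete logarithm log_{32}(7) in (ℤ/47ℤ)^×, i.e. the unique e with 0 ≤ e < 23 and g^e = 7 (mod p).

7

Successive powers of 32 modulo 47:
  32^0=1  32^1=32  32^2=37  32^3=9  32^4=6  32^5=4
  32^6=34  32^7=7
So 32^7 ≡ 7 (mod 47), giving e = 7.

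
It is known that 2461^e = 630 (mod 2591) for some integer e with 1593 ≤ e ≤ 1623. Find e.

1611

Compute 2461^1593 mod 2591 = 1959, then multiply by 2461 repeatedly:
  2461^1593=1959  2461^1594=1839  2461^1595=1893  2461^1596=55  2461^1597=623
  2461^1598=1922  2461^1599=1467  2461^1600=1024  2461^1601=1612  2461^1602=311
  2461^1603=1026  2461^1604=1352  2461^1605=428  2461^1606=1362  2461^1607=1719
  2461^1608=1947  2461^1609=808  2461^1610=1191  2461^1611=630
Found 630 at exponent 1611.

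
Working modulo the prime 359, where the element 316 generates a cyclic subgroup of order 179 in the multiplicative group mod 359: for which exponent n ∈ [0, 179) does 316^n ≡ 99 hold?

Baby-step giant-step with m = ceil(sqrt(179)) = 14.
Baby table (316^j mod 359 for j=0..13):
  0:1  1:316  2:54  3:191  4:44  5:262  6:222  7:147
  8:141  9:40  10:75  11:6  12:101  13:324
Giant step factor: 316^(-14) ≡ 333 (mod 359).
Scan 99·333^i mod 359 for i = 0, 1, …:
  i=0: 99   i=1: 298   i=2: 150   i=3: 49
  i=4: 162   i=5: 96   i=6: 17   i=7: 276
  i=8: 4   i=9: 255   i=10: 191
Match at i=10, j=3: n = 10·14 + 3 = 143.

143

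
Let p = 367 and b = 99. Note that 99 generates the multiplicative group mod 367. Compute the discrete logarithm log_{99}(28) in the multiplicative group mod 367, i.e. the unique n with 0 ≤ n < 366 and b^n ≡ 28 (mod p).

44

Baby-step giant-step with m = ceil(sqrt(366)) = 20.
Baby table (99^j mod 367 for j=0..19):
  0:1  1:99  2:259  3:318  4:287  5:154  6:199  7:250
  8:161  9:158  10:228  11:185  12:332  13:205  14:110  15:247
  16:231  17:115  18:8  19:58
Giant step factor: 99^(-20) ≡ 319 (mod 367).
Scan 28·319^i mod 367 for i = 0, 1, …:
  i=0: 28   i=1: 124   i=2: 287
Match at i=2, j=4: n = 2·20 + 4 = 44.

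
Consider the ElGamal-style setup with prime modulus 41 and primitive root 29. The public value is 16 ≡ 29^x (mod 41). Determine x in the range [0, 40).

32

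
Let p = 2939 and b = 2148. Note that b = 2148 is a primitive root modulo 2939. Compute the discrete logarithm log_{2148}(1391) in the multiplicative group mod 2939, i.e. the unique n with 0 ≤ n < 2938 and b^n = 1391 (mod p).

Baby-step giant-step with m = ceil(sqrt(2938)) = 55.
Baby table (2148^j mod 2939 for j=0..54):
  0:1  1:2148  2:2613  3:2173  4:472  5:2840  6:1895  7:2884
  8:2359  9:296  10:984  11:491  12:2506  13:1579  14:86  15:2510
  16:1354  17:1721  18:2385  19:303  20:1325  21:1148  22:83  23:1944
  24:2332  25:1080  26:969  27:600  28:1518  29:1313  30:1823  31:1056
  32:2319  33:2546  34:2268  35:1741  36:1260  37:2600  38:700  39:1771
  40:1042  41:1637  42:1232  43:1236  44:1011  45:2646  46:2521  47:1470
  48:1074  49:2776  50:2556  51:236  52:1420  53:2417  54:1442
Giant step factor: 2148^(-55) ≡ 1206 (mod 2939).
Scan 1391·1206^i mod 2939 for i = 0, 1, …:
  i=0: 1391   i=1: 2316   i=2: 1046   i=3: 645
  i=4: 1974   i=5: 54   i=6: 466   i=7: 647
  i=8: 1447   i=9: 2255     …   i=15: 616
  i=16: 2268
Match at i=16, j=34: n = 16·55 + 34 = 914.

914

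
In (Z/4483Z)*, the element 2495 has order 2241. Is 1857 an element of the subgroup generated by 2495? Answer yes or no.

yes

1857 ∈ ⟨2495⟩ iff 1857^2241 ≡ 1 (mod 4483), since |⟨2495⟩| = 2241.
1857^2241 mod 4483 = 1.
Since 1 = 1, 1857 lies in the subgroup.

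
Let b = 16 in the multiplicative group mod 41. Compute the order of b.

5

The order of 16 must divide p − 1 = 40 = 2^3 · 5.
Divisors: 1, 2, 4, 5, 8, 10, 20, 40.
Check each in increasing order: 16^1 ≡ 16;  16^2 ≡ 10;  16^4 ≡ 18;  16^5 ≡ 1.
Smallest exponent giving 1 is 5.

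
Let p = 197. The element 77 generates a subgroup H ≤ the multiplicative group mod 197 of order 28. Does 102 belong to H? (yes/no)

no

102 ∈ ⟨77⟩ iff 102^28 ≡ 1 (mod 197), since |⟨77⟩| = 28.
102^28 mod 197 = 114.
Since 114 ≠ 1, 102 does not lie in the subgroup.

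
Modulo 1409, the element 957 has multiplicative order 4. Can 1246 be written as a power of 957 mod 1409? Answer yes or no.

no

1246 ∈ ⟨957⟩ iff 1246^4 ≡ 1 (mod 1409), since |⟨957⟩| = 4.
1246^4 mod 1409 = 1352.
Since 1352 ≠ 1, 1246 does not lie in the subgroup.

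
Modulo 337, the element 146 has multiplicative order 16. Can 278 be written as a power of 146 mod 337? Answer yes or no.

yes

278 ∈ ⟨146⟩ iff 278^16 ≡ 1 (mod 337), since |⟨146⟩| = 16.
278^16 mod 337 = 1.
Since 1 = 1, 278 lies in the subgroup.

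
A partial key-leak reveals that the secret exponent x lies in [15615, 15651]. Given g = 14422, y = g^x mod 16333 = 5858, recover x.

Compute 14422^15615 mod 16333 = 2655, then multiply by 14422 repeatedly:
  14422^15615=2655  14422^15616=5858
Found 5858 at exponent 15616.

15616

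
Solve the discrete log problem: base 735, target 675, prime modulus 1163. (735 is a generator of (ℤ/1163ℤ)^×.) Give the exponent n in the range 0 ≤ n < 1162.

278

Baby-step giant-step with m = ceil(sqrt(1162)) = 35.
Baby table (735^j mod 1163 for j=0..34):
  0:1  1:735  2:593  3:893  4:423  5:384  6:794  7:927
  8:990  9:775  10:918  11:190  12:90  13:1022  14:1035  15:123
  16:854  17:833  18:517  19:857  20:712  21:1133  22:47  23:818
  24:1122  25:103  26:110  27:603  28:102  29:538  30:10  31:372
  32:115  33:789  34:741
Giant step factor: 735^(-35) ≡ 222 (mod 1163).
Scan 675·222^i mod 1163 for i = 0, 1, …:
  i=0: 675   i=1: 986   i=2: 248   i=3: 395
  i=4: 465   i=5: 886   i=6: 145   i=7: 789
Match at i=7, j=33: n = 7·35 + 33 = 278.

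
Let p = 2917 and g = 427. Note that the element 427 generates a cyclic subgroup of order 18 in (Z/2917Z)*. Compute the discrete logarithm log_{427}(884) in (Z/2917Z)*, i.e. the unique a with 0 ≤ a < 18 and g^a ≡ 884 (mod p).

Successive powers of 427 modulo 2917:
  427^0=1  427^1=427  427^2=1475  427^3=2670  427^4=2460  427^5=300
  427^6=2669  427^7=2033  427^8=1742  427^9=2916  427^10=2490  427^11=1442
  427^12=247  427^13=457  427^14=2617  427^15=248  427^16=884
So 427^16 ≡ 884 (mod 2917), giving a = 16.

16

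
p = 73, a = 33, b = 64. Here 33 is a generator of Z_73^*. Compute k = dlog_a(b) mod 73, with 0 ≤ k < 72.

Baby-step giant-step with m = ceil(sqrt(72)) = 9.
Baby table (33^j mod 73 for j=0..8):
  0:1  1:33  2:67  3:21  4:36  5:20  6:3  7:26
  8:55
Giant step factor: 33^(-9) ≡ 51 (mod 73).
Scan 64·51^i mod 73 for i = 0, 1, …:
  i=0: 64   i=1: 52   i=2: 24   i=3: 56
  i=4: 9   i=5: 21
Match at i=5, j=3: k = 5·9 + 3 = 48.

48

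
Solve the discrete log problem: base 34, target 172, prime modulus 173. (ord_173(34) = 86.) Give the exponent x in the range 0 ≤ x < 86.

43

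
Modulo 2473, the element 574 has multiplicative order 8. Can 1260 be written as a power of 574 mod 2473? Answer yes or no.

no

⟨574⟩ has order 8; its elements mod 2473 are {1, 567, 574, 978, 1495, 1899, 1906, 2472}.
1260 is not in this set.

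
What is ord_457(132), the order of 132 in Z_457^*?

The order of 132 must divide p − 1 = 456 = 2^3 · 3 · 19.
Divisors: 1, 2, 3, 4, 6, 8, 12, 19, 24, 38, 57, 76, 114, 152, 228, 456.
Check each in increasing order: 132^1 ≡ 132;  132^2 ≡ 58;  132^3 ≡ 344;  132^4 ≡ 165;  132^6 ≡ 430;  132^8 ≡ 262;  132^12 ≡ 272;  132^19 ≡ 346;  132^24 ≡ 407;  132^38 ≡ 439;  132^57 ≡ 170;  132^76 ≡ 324;  132^114 ≡ 109;  132^152 ≡ 323;  132^228 ≡ 456;  132^456 ≡ 1.
Smallest exponent giving 1 is 456.

456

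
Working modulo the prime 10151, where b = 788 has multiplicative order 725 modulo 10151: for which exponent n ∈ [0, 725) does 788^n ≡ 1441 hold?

501

Baby-step giant-step with m = ceil(sqrt(725)) = 27.
Baby table (788^j mod 10151 for j=0..26):
  0:1  1:788  2:1733  3:5370  4:8744  5:7894  6:8060  7:6905
  8:204  9:8487  10:8398  11:9323  12:7351  13:6518  14:9929  15:7782
  16:1012  17:5678  18:7824  19:3655  20:7407  21:10042  22:5467  23:3972
  24:3428  25:1098  26:2389
Giant step factor: 788^(-27) ≡ 9557 (mod 10151).
Scan 1441·9557^i mod 10151 for i = 0, 1, …:
  i=0: 1441   i=1: 6881   i=2: 3539   i=3: 9242
  i=4: 1943   i=5: 3072   i=6: 2412   i=7: 8714
  i=8: 894   i=9: 6967     …   i=17: 1730
  i=18: 7782
Match at i=18, j=15: n = 18·27 + 15 = 501.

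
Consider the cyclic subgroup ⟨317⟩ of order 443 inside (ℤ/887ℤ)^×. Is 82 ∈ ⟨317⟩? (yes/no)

no

82 ∈ ⟨317⟩ iff 82^443 ≡ 1 (mod 887), since |⟨317⟩| = 443.
82^443 mod 887 = 886.
Since 886 ≠ 1, 82 does not lie in the subgroup.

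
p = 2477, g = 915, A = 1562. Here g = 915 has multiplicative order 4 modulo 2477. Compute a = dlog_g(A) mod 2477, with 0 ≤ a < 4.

3

Successive powers of 915 modulo 2477:
  915^0=1  915^1=915  915^2=2476  915^3=1562
So 915^3 ≡ 1562 (mod 2477), giving a = 3.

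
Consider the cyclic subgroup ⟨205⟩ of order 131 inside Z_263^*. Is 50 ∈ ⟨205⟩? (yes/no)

yes

50 ∈ ⟨205⟩ iff 50^131 ≡ 1 (mod 263), since |⟨205⟩| = 131.
50^131 mod 263 = 1.
Since 1 = 1, 50 lies in the subgroup.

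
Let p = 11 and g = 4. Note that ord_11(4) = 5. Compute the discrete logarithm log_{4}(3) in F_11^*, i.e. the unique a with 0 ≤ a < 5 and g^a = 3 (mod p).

4

Successive powers of 4 modulo 11:
  4^0=1  4^1=4  4^2=5  4^3=9  4^4=3
So 4^4 ≡ 3 (mod 11), giving a = 4.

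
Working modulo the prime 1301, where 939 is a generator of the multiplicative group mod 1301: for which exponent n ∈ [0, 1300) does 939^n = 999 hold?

592

Baby-step giant-step with m = ceil(sqrt(1300)) = 37.
Baby table (939^j mod 1301 for j=0..36):
  0:1  1:939  2:944  3:435  4:1252  5:825  6:580  7:802
  8:1100  9:1207  10:202  11:1033  12:742  13:703  14:510  15:122
  16:70  17:680  18:1030  19:527  20:473  21:506  22:269  23:197
  24:241  25:1226  26:1130  27:755  28:1201  29:1073  30:573  31:734
  32:997  33:764  34:545  35:462  36:585
Giant step factor: 939^(-37) ≡ 595 (mod 1301).
Scan 999·595^i mod 1301 for i = 0, 1, …:
  i=0: 999   i=1: 1149   i=2: 630   i=3: 162
  i=4: 116   i=5: 67   i=6: 835   i=7: 1144
  i=8: 257   i=9: 698     …   i=15: 293
  i=16: 1
Match at i=16, j=0: n = 16·37 + 0 = 592.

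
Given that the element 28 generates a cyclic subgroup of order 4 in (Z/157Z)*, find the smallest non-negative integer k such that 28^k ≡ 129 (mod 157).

3

Successive powers of 28 modulo 157:
  28^0=1  28^1=28  28^2=156  28^3=129
So 28^3 ≡ 129 (mod 157), giving k = 3.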